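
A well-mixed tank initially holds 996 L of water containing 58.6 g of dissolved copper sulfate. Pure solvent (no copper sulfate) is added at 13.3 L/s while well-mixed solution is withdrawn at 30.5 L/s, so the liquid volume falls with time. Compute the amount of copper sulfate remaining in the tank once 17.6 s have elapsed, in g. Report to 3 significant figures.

Total volume: dV/dt = Q_in − Q_out = -17.200 L/s, so V(t) = 996 − 17.200 t and V(17.6) = 693.28 L.
Species balance (pure solvent in): dm/dt = −Q_out · m/V(t).
dm/m = −Q_out dt/(V₀ − 17.200 t); integrating gives ln(m/m₀) = −(Q_out/(Q_in−Q_out)) ln(V/V₀).
m = m₀ (V₀/V)^(Q_out/(Q_in−Q_out)) = 58.6 × (996/693.28)^(-1.7733) = 30.823 g.

30.8 g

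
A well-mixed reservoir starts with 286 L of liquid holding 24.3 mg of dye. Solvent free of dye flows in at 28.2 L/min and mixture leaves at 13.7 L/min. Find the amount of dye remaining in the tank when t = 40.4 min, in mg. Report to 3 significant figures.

8.48 mg

Let m(t) be the amount of dye. Volume: V(t) = V₀ + (Q_in − Q_out) t = 286 + 14.500 t; V(40.4) = 871.80 L.
Species balance (pure solvent in): dm/dt = −Q_out · m/V(t).
Separate: dm/m = −Q_out dt/V(t) ⇒ ln(m/m₀) = −(Q_out/(Q_in−Q_out)) ln(V/V₀).
m = m₀ (V₀/V)^(Q_out/(Q_in−Q_out)) = 24.3 × (286/871.80)^(0.94483) = 8.4774 mg.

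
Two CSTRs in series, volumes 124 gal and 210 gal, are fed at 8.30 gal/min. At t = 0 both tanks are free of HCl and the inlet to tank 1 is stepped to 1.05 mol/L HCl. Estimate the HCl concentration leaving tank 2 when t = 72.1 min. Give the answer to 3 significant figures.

Each tank obeys Vᵢ dCᵢ/dt = Q(Cᵢ₋₁ − Cᵢ), so τᵢ = Vᵢ/Q.
τ₁ = 124/8.30 = 14.940 min; τ₂ = 210/8.30 = 25.301 min.
Tank 1: C₁ = C_in(1 − e^(−t/τ₁)). Tank 2 (τ₁ ≠ τ₂): C₂ = C_in[1 − (τ₁ e^(−t/τ₁) − τ₂ e^(−t/τ₂))/(τ₁ − τ₂)].
At t = 72.1: e^(−t/τ₁) = 0.0080181, e^(−t/τ₂) = 0.057864.
C₂ = 1.05·[1 − (14.940·0.0080181 − 25.301·0.057864)/(-10.361)] = 1.05·0.87027 = 0.91378 mol/L.

0.914 mol/L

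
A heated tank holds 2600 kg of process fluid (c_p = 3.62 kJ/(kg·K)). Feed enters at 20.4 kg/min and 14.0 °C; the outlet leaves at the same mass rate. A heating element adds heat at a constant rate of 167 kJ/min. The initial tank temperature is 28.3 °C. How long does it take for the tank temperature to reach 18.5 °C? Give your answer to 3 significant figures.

214 min

M c_p dT/dt = ṁ c_p (T_in − T) + Q̇.
τ = M/ṁ = 127.45 min; T_ss = T_in + Q̇/(ṁ c_p) = 16.261 °C.
T(t) = T_ss + (T₀ − T_ss) e^(−t/τ). Set T = 18.5:
e^(−t/τ) = (18.5 − 16.261)/(28.3 − 16.261) = 0.18595
t = −127.45 · ln(0.18595) = 214.41 min.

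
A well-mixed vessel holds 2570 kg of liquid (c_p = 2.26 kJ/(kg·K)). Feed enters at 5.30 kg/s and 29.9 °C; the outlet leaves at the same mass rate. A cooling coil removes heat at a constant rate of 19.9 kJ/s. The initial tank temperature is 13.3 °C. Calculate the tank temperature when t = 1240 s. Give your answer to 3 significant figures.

27.1 °C

M c_p dT/dt = ṁ c_p (T_in − T) − Q̇.
τ = M/ṁ = 484.91 s; T_ss = T_in − Q̇/(ṁ c_p) = 29.9 − 19.9/(5.30·2.26) = 28.239 °C.
T approaches T_ss exponentially: T(t) = T_ss + (T₀ − T_ss) e^(−t/τ).
T(1240) = 28.239 + (-14.939)·e^(−1240/484.91) = 28.239 + (-14.939)·0.077522 = 27.081 °C.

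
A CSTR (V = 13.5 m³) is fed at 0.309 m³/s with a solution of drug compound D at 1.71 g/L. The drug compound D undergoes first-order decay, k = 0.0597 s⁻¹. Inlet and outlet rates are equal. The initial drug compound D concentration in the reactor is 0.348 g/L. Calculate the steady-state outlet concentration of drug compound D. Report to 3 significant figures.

V dC/dt = Q(C_in − C) − k V C.
At steady state: 0 = Q C_in − (Q + kV) C_ss, so C_ss = Q C_in/(Q + kV).
C_ss = 0.309·1.71/(0.309 + 0.0597·13.5) = 0.52839/1.1150 = 0.47391 g/L.

0.474 g/L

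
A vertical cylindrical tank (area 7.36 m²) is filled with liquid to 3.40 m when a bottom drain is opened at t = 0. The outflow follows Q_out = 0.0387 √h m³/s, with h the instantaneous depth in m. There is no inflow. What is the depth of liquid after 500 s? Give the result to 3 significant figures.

0.280 m

Mass balance (ρ constant): A dh/dt = −0.0387 √h.
Separate and integrate: 2(√h − √h₀) = −(0.0387/A) t.
√h = √3.40 − 0.0387·500/(2·7.36) = 1.8439 − 1.3145 = 0.52937.
h = 0.52937² = 0.28023 m.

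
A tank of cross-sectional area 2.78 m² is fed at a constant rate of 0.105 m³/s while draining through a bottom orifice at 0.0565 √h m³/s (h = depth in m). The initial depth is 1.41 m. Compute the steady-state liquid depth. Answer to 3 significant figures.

3.45 m

Accumulation of liquid (constant cross-section A): A dh/dt = Q_in − 0.0565 √h. At steady state dh/dt = 0:
Q_in = 0.0565 √h_ss ⇒ √h_ss = 0.105/0.0565 = 1.8584.
h_ss = 1.8584² = 3.4537 m. (Since h₀ = 1.41 m < h_ss, the level will rise toward this value.)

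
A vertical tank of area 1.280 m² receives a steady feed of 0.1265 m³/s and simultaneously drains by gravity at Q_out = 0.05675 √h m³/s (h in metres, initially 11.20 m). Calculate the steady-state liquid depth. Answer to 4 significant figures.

Level balance: A dh/dt = 0.1265 − 0.05675 √h. Setting dh/dt = 0:
Q_in = 0.05675 √h_ss ⇒ √h_ss = 0.1265/0.05675 = 2.22907.
h_ss = 2.22907² = 4.96877 m. (Since h₀ = 11.20 m > h_ss, the level will fall toward this value.)

4.969 m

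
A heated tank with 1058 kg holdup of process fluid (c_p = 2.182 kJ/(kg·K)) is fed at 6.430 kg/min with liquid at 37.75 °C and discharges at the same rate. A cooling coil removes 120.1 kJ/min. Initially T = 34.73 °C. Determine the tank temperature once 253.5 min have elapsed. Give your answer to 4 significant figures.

30.38 °C

M c_p dT/dt = ṁ c_p (T_in − T) − Q̇.
τ = M/ṁ = 164.541 min; T_ss = T_in − Q̇/(ṁ c_p) = 37.75 − 120.1/(6.430·2.182) = 29.1899 °C.
T approaches T_ss exponentially: T(t) = T_ss + (T₀ − T_ss) e^(−t/τ).
T(253.5) = 29.1899 + (5.54007)·e^(−253.5/164.541) = 29.1899 + (5.54007)·0.214242 = 30.3768 °C.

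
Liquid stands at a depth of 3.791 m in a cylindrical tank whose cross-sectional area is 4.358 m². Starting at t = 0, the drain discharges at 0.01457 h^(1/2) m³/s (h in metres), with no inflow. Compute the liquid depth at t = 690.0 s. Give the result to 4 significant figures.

A dh/dt = −Q_out = −0.01457 √h.
This is separable: 2 d(√h)/dt = −0.01457/A, so √h = √h₀ − (0.01457/(2A)) t.
√h = √3.791 − 0.01457·690.0/(2·4.358) = 1.94705 − 1.15343 = 0.793619.
h = 0.793619² = 0.629830 m.

0.6298 m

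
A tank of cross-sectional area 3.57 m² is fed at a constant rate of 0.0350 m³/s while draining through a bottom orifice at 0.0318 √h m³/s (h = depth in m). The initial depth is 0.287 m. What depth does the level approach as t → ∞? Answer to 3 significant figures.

1.21 m

Level balance: A dh/dt = 0.0350 − 0.0318 √h. Setting dh/dt = 0:
Q_in = 0.0318 √h_ss ⇒ √h_ss = 0.0350/0.0318 = 1.1006.
h_ss = 1.1006² = 1.2114 m. (Since h₀ = 0.287 m < h_ss, the level will rise toward this value.)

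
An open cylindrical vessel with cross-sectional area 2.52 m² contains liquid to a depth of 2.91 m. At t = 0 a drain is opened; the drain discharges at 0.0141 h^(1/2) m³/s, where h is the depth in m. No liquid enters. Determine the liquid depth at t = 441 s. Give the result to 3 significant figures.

0.223 m

With no inflow, A dh/dt = −0.0141 √h.
This is separable: 2 d(√h)/dt = −0.0141/A, so √h = √h₀ − (0.0141/(2A)) t.
√h = √2.91 − 0.0141·441/(2·2.52) = 1.7059 − 1.2337 = 0.47212.
h = 0.47212² = 0.22290 m.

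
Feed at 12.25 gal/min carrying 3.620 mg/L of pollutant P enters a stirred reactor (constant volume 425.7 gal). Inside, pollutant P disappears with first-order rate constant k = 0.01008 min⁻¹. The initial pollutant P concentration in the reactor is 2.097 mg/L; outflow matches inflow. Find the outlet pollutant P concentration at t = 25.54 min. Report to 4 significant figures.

2.464 mg/L

Species balance: V dC/dt = Q C_in − Q C − k V C.
This is linear with rate a = Q/V + k = 0.0388561 min⁻¹.
C_ss = Q C_in/(Q + kV) = 2.68091 mg/L; C(t) = C_ss + (C₀ − C_ss) e^(−a t).
C(25.54) = 2.68091 + (-0.583905)·e^(−0.0388561·25.54) = 2.68091 + (-0.583905)·0.370691 = 2.46446 mg/L.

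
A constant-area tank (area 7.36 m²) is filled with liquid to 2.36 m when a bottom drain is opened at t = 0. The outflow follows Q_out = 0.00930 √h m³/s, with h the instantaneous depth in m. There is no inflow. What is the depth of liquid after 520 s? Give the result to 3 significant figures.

1.46 m

A dh/dt = −Q_out = −0.00930 √h.
This is separable: 2 d(√h)/dt = −0.00930/A, so √h = √h₀ − (0.00930/(2A)) t.
√h = √2.36 − 0.00930·520/(2·7.36) = 1.5362 − 0.32853 = 1.2077.
h = 1.2077² = 1.4585 m.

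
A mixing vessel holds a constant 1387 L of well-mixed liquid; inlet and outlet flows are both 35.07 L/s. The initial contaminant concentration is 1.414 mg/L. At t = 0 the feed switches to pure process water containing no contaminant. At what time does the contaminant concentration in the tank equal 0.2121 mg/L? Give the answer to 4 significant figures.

Mass balance on the solute (V constant): V dC/dt = Q(C_in − C), so τ = V/Q = 39.5495 s.
C(t) = C_in + (C₀ − C_in) e^(−t/τ). Set C = 0.2121 and solve for t:
e^(−t/τ) = (C − C_in)/(C₀ − C_in) = (0.2121 − 0)/(1.414 − 0) = 0.150000
t = −τ ln(…) = 39.5495 × 1.89712 = 75.0301 s.

75.03 s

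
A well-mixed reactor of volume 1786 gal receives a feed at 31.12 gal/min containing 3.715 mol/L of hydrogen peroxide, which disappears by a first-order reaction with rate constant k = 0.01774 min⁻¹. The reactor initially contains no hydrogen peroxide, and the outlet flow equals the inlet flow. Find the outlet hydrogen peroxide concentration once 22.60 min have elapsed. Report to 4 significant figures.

V dC/dt = Q(C_in − C) − k V C.
This is linear with rate a = Q/V + k = 0.0351644 min⁻¹.
C_ss = Q C_in/(Q + kV) = 1.84083 mol/L; C(t) = C_ss + (C₀ − C_ss) e^(−a t).
C(22.60) = 1.84083 + (-1.84083)·e^(−0.0351644·22.60) = 1.84083 + (-1.84083)·0.451710 = 1.00931 mol/L.

1.009 mol/L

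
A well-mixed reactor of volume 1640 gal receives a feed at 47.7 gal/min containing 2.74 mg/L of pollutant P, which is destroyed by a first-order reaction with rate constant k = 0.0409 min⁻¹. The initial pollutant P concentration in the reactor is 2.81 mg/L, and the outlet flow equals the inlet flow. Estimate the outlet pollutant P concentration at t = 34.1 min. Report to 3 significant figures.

1.29 mg/L

V dC/dt = Q(C_in − C) − k V C.
dC/dt = (Q/V) C_in − (Q/V + k) C; effective rate a = Q/V + k = 0.029085 + 0.0409 = 0.069985 min⁻¹.
C_ss = Q C_in/(Q + kV) = 1.1387 mg/L; C(t) = C_ss + (C₀ − C_ss) e^(−a t).
C(34.1) = 1.1387 + (1.6713)·e^(−0.069985·34.1) = 1.1387 + (1.6713)·0.091951 = 1.2924 mg/L.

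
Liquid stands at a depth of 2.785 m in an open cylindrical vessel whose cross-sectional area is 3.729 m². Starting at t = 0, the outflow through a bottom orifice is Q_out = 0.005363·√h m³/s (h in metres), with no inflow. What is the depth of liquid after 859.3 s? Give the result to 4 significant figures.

Mass balance (ρ constant): A dh/dt = −0.005363 √h.
This is separable: 2 d(√h)/dt = −0.005363/A, so √h = √h₀ − (0.005363/(2A)) t.
√h = √2.785 − 0.005363·859.3/(2·3.729) = 1.66883 − 0.617917 = 1.05091.
h = 1.05091² = 1.10442 m.

1.104 m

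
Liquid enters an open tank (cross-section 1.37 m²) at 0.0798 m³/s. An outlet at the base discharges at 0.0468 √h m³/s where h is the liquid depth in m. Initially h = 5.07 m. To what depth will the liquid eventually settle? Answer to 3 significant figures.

2.91 m

A dh/dt = Q_in − 0.0468 √h. Steady state requires inflow = outflow:
Q_in = 0.0468 √h_ss ⇒ √h_ss = 0.0798/0.0468 = 1.7051.
h_ss = 1.7051² = 2.9075 m. (Since h₀ = 5.07 m > h_ss, the level will fall toward this value.)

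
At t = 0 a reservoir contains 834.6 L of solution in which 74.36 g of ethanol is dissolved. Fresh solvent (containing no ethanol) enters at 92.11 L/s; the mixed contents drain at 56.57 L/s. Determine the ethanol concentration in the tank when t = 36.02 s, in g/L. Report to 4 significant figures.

Total volume: dV/dt = Q_in − Q_out = 35.5400 L/s, so V(t) = 834.6 + 35.5400 t and V(36.02) = 2114.75 L.
Species balance (pure solvent in): dm/dt = −Q_out · m/V(t).
dm/m = −Q_out dt/(V₀ + 35.5400 t); integrating gives ln(m/m₀) = −(Q_out/(Q_in−Q_out)) ln(V/V₀).
m = m₀ (V₀/V)^(Q_out/(Q_in−Q_out)) = 74.36 × (834.6/2114.75)^(1.59173) = 16.9290 g.
C = m/V = 16.9290/2114.75 = 0.00800518 g/L.

0.008005 g/L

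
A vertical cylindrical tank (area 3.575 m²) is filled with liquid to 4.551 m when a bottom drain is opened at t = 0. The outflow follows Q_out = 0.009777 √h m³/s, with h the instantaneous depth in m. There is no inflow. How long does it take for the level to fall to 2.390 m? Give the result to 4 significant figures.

Accumulation of liquid (constant cross-section A): A dh/dt = −0.009777 √h.
This is separable: 2 d(√h)/dt = −0.009777/A, so √h = √h₀ − (0.009777/(2A)) t.
t = 2A(√h₀ − √h)/0.009777 = 2·3.575·(√4.551 − √2.390)/0.009777
  = 7.15000 × (2.13331 − 1.54596) / 0.009777 = 429.530 s.

429.5 s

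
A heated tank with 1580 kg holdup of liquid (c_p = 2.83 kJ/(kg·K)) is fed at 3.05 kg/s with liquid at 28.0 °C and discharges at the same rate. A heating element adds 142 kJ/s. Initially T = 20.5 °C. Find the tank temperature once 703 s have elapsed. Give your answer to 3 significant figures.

38.3 °C

Energy balance: M c_p dT/dt = ṁ c_p (T_in − T) + 142.
τ = M/ṁ = 518.03 s; T_ss = T_in + Q̇/(ṁ c_p) = 28.0 + 142/(3.05·2.83) = 44.451 °C.
T approaches T_ss exponentially: T(t) = T_ss + (T₀ − T_ss) e^(−t/τ).
T(703) = 44.451 + (-23.951)·e^(−703/518.03) = 44.451 + (-23.951)·0.25742 = 38.286 °C.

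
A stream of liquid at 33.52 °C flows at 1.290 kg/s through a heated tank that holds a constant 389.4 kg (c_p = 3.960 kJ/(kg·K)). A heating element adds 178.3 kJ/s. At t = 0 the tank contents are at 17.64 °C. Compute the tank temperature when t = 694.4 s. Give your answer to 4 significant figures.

First-law balance (no shaft work): M c_p dT/dt = ṁ c_p (T_in − T) + 178.3.
Rearrange: dT/dt = (T_ss − T)/τ with τ = M/ṁ = 301.860 s and T_ss = T_in + Q̇/(ṁ c_p) = 68.4233 °C.
Integrating: T(t) = T_ss + (T₀ − T_ss) e^(−t/τ).
T(694.4) = 68.4233 + (-50.7833)·e^(−694.4/301.860) = 68.4233 + (-50.7833)·0.100219 = 63.3339 °C.

63.33 °C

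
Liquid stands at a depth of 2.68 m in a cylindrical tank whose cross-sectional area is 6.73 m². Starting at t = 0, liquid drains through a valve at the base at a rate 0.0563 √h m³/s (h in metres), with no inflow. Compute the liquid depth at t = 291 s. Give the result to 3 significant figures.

0.176 m

A dh/dt = −Q_out = −0.0563 √h.
∫ h^(−1/2) dh = −(0.0563/A) ∫ dt, giving 2√h = 2√h₀ − (0.0563/A) t.
√h = √2.68 − 0.0563·291/(2·6.73) = 1.6371 − 1.2172 = 0.41989.
h = 0.41989² = 0.17630 m.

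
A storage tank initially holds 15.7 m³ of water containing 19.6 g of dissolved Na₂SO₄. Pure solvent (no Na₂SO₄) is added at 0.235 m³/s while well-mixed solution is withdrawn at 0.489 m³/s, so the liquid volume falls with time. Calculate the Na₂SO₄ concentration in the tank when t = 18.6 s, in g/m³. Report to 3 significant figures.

0.896 g/m³

Let m(t) be the amount of Na₂SO₄. Volume: V(t) = V₀ + (Q_in − Q_out) t = 15.7 − 0.25400 t; V(18.6) = 10.976 m³.
Species balance (pure solvent in): dm/dt = −Q_out · m/V(t).
dm/m = −Q_out dt/(V₀ − 0.25400 t); integrating gives ln(m/m₀) = −(Q_out/(Q_in−Q_out)) ln(V/V₀).
m = m₀ (V₀/V)^(Q_out/(Q_in−Q_out)) = 19.6 × (15.7/10.976)^(-1.9252) = 9.8388 g.
C = m/V = 9.8388/10.976 = 0.89643 g/m³.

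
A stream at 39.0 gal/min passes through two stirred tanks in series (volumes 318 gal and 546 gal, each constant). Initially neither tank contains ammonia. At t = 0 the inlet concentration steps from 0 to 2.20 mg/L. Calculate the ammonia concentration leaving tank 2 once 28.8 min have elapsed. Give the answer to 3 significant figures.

1.62 mg/L

Each tank obeys Vᵢ dCᵢ/dt = Q(Cᵢ₋₁ − Cᵢ), so τᵢ = Vᵢ/Q.
τ₁ = 318/39.0 = 8.1538 min; τ₂ = 546/39.0 = 14.000 min.
Solving the cascade with C₁(0)=C₂(0)=0 gives C₂(t) = C_in[1 − (τ₁ e^(−t/τ₁) − τ₂ e^(−t/τ₂))/(τ₁ − τ₂)].
At t = 28.8: e^(−t/τ₁) = 0.029244, e^(−t/τ₂) = 0.12782.
C₂ = 2.20·[1 − (8.1538·0.029244 − 14.000·0.12782)/(-5.8462)] = 2.20·0.73470 = 1.6163 mg/L.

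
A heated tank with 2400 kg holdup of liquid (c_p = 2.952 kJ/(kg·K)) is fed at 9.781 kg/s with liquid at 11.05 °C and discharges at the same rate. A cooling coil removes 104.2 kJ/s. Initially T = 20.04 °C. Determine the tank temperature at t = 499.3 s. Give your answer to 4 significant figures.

9.088 °C

Heat balance on the well-mixed liquid: M c_p dT/dt = ṁ c_p (T_in − T) − 104.2.
Rearrange: dT/dt = (T_ss − T)/τ with τ = M/ṁ = 245.374 s and T_ss = T_in − Q̇/(ṁ c_p) = 7.44116 °C.
T approaches T_ss exponentially: T(t) = T_ss + (T₀ − T_ss) e^(−t/τ).
T(499.3) = 7.44116 + (12.5988)·e^(−499.3/245.374) = 7.44116 + (12.5988)·0.130699 = 9.08782 °C.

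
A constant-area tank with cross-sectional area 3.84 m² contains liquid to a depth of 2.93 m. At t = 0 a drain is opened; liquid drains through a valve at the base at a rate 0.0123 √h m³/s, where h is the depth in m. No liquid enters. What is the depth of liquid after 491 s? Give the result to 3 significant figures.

With no inflow, A dh/dt = −0.0123 √h.
∫ h^(−1/2) dh = −(0.0123/A) ∫ dt, giving 2√h = 2√h₀ − (0.0123/A) t.
√h = √2.93 − 0.0123·491/(2·3.84) = 1.7117 − 0.78637 = 0.92536.
h = 0.92536² = 0.85629 m.

0.856 m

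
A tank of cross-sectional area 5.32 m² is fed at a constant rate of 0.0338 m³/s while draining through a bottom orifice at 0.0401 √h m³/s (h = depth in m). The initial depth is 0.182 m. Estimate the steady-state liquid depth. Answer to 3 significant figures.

0.710 m

Level balance: A dh/dt = 0.0338 − 0.0401 √h. Setting dh/dt = 0:
Q_in = 0.0401 √h_ss ⇒ √h_ss = 0.0338/0.0401 = 0.84289.
h_ss = 0.84289² = 0.71047 m. (Since h₀ = 0.182 m < h_ss, the level will rise toward this value.)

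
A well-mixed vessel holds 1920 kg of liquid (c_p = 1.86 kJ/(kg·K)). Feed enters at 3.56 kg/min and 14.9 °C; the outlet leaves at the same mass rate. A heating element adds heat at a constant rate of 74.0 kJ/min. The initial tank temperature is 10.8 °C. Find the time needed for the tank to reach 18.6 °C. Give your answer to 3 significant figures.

First-law balance (no shaft work): M c_p dT/dt = ṁ c_p (T_in − T) + 74.0.
τ = M/ṁ = 539.33 min; T_ss = T_in + Q̇/(ṁ c_p) = 26.076 °C.
T(t) = T_ss + (T₀ − T_ss) e^(−t/τ). Set T = 18.6:
e^(−t/τ) = (18.6 − 26.076)/(10.8 − 26.076) = 0.48938
t = −539.33 · ln(0.48938) = 385.41 min.

385 min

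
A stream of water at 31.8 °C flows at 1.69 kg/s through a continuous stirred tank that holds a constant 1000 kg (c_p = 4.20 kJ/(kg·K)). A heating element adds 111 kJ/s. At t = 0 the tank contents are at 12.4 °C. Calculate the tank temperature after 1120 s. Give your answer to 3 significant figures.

First-law balance (no shaft work): M c_p dT/dt = ṁ c_p (T_in − T) + 111.
Rearrange: dT/dt = (T_ss − T)/τ with τ = M/ṁ = 591.72 s and T_ss = T_in + Q̇/(ṁ c_p) = 47.438 °C.
T approaches T_ss exponentially: T(t) = T_ss + (T₀ − T_ss) e^(−t/τ).
T(1120) = 47.438 + (-35.038)·e^(−1120/591.72) = 47.438 + (-35.038)·0.15065 = 42.160 °C.

42.2 °C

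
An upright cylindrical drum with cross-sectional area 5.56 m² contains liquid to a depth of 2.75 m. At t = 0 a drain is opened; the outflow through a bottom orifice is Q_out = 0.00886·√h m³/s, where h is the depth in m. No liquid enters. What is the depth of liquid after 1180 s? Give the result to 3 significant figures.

0.516 m

With no inflow, A dh/dt = −0.00886 √h.
Separate and integrate: 2(√h − √h₀) = −(0.00886/A) t.
√h = √2.75 − 0.00886·1180/(2·5.56) = 1.6583 − 0.94018 = 0.71813.
h = 0.71813² = 0.51571 m.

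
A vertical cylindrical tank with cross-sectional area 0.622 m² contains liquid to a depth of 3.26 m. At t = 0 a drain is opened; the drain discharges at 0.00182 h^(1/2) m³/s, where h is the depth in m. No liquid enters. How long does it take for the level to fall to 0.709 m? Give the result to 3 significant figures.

659 s

Volume balance on the tank: A dh/dt = −0.00182 √h.
This is separable: 2 d(√h)/dt = −0.00182/A, so √h = √h₀ − (0.00182/(2A)) t.
t = 2A(√h₀ − √h)/0.00182 = 2·0.622·(√3.26 − √0.709)/0.00182
  = 1.2440 × (1.8055 − 0.84202) / 0.00182 = 658.59 s.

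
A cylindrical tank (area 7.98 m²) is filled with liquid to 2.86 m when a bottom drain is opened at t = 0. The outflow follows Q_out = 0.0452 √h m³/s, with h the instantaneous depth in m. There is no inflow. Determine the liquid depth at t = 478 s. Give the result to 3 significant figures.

A dh/dt = −Q_out = −0.0452 √h.
Separate and integrate: 2(√h − √h₀) = −(0.0452/A) t.
√h = √2.86 − 0.0452·478/(2·7.98) = 1.6912 − 1.3537 = 0.33742.
h = 0.33742² = 0.11385 m.

0.114 m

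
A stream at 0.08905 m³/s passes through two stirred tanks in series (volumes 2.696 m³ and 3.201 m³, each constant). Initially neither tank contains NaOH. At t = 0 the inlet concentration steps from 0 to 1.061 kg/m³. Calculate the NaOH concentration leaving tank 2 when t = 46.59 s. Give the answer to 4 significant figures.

0.4367 kg/m³

Time constants: τᵢ = Vᵢ/Q for each well-mixed tank.
τ₁ = 2.696/0.08905 = 30.2751 s; τ₂ = 3.201/0.08905 = 35.9461 s.
Solving the cascade with C₁(0)=C₂(0)=0 gives C₂(t) = C_in[1 − (τ₁ e^(−t/τ₁) − τ₂ e^(−t/τ₂))/(τ₁ − τ₂)].
At t = 46.59: e^(−t/τ₁) = 0.214620, e^(−t/τ₂) = 0.273595.
C₂ = 1.061·[1 − (30.2751·0.214620 − 35.9461·0.273595)/(-5.67097)] = 1.061·0.411561 = 0.436666 kg/m³.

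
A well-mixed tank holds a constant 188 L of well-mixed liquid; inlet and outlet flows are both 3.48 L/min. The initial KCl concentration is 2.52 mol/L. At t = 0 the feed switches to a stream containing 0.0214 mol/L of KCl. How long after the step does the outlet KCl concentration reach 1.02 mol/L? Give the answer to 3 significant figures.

Species balance: V dC/dt = Q(C_in − C) ⇒ τ = V/Q = 54.023 min.
C(t) = C_in + (C₀ − C_in) e^(−t/τ). Set C = 1.02 and solve for t:
e^(−t/τ) = (C − C_in)/(C₀ − C_in) = (1.02 − 0.0214)/(2.52 − 0.0214) = 0.39966
t = −τ ln(…) = 54.023 × 0.91713 = 49.546 min.

49.5 min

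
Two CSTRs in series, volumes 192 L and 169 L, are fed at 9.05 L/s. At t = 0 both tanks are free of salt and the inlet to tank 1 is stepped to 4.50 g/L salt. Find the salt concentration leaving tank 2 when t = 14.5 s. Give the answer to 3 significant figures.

Each tank obeys Vᵢ dCᵢ/dt = Q(Cᵢ₋₁ − Cᵢ), so τᵢ = Vᵢ/Q.
τ₁ = 192/9.05 = 21.215 s; τ₂ = 169/9.05 = 18.674 s.
Tank 1: C₁ = C_in(1 − e^(−t/τ₁)). Tank 2 (τ₁ ≠ τ₂): C₂ = C_in[1 − (τ₁ e^(−t/τ₁) − τ₂ e^(−t/τ₂))/(τ₁ − τ₂)].
At t = 14.5: e^(−t/τ₁) = 0.50487, e^(−t/τ₂) = 0.46002.
C₂ = 4.50·[1 − (21.215·0.50487 − 18.674·0.46002)/(2.5414)] = 4.50·0.16564 = 0.74538 g/L.

0.745 g/L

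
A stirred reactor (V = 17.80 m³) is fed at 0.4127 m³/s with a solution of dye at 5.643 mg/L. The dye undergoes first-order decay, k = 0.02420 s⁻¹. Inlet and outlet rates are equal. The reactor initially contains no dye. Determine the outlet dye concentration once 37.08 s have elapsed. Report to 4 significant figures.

Species balance: V dC/dt = Q C_in − Q C − k V C.
dC/dt = (Q/V) C_in − (Q/V + k) C; effective rate a = Q/V + k = 0.0231854 + 0.02420 = 0.0473854 s⁻¹.
C_ss = Q C_in/(Q + kV) = 2.76109 mg/L; C(t) = C_ss + (C₀ − C_ss) e^(−a t).
C(37.08) = 2.76109 + (-2.76109)·e^(−0.0473854·37.08) = 2.76109 + (-2.76109)·0.172553 = 2.28465 mg/L.

2.285 mg/L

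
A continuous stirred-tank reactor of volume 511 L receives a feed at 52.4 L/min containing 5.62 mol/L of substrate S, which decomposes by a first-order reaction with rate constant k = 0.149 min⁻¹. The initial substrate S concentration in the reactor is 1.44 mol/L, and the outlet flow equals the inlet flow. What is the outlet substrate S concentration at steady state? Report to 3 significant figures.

V dC/dt = Q(C_in − C) − k V C.
Steady state (dC/dt = 0): C_ss = Q C_in/(Q + kV) = C_in/(1 + kV/Q).
C_ss = 52.4·5.62/(52.4 + 0.149·511) = 294.49/128.54 = 2.2910 mol/L.

2.29 mol/L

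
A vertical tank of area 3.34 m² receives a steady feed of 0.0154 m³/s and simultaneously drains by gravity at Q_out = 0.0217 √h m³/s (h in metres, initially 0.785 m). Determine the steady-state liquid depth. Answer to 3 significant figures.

0.504 m

Level balance: A dh/dt = 0.0154 − 0.0217 √h. Setting dh/dt = 0:
Q_in = 0.0217 √h_ss ⇒ √h_ss = 0.0154/0.0217 = 0.70968.
h_ss = 0.70968² = 0.50364 m. (Since h₀ = 0.785 m > h_ss, the level will fall toward this value.)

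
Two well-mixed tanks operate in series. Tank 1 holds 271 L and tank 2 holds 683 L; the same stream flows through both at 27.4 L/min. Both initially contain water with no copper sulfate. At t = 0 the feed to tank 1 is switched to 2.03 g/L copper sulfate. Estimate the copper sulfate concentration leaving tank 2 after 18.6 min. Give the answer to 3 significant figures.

Species balance on tank i: dCᵢ/dt = (Cᵢ₋₁ − Cᵢ)/τᵢ with τᵢ = Vᵢ/Q.
τ₁ = 271/27.4 = 9.8905 min; τ₂ = 683/27.4 = 24.927 min.
Solving the cascade with C₁(0)=C₂(0)=0 gives C₂(t) = C_in[1 − (τ₁ e^(−t/τ₁) − τ₂ e^(−t/τ₂))/(τ₁ − τ₂)].
At t = 18.6: e^(−t/τ₁) = 0.15250, e^(−t/τ₂) = 0.47418.
C₂ = 2.03·[1 − (9.8905·0.15250 − 24.927·0.47418)/(-15.036)] = 2.03·0.31424 = 0.63790 g/L.

0.638 g/L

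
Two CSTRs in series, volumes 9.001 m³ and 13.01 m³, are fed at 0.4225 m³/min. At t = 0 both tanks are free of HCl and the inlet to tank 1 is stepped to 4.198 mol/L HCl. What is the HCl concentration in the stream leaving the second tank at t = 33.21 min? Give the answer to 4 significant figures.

1.547 mol/L

Each tank obeys Vᵢ dCᵢ/dt = Q(Cᵢ₋₁ − Cᵢ), so τᵢ = Vᵢ/Q.
τ₁ = 9.001/0.4225 = 21.3041 min; τ₂ = 13.01/0.4225 = 30.7929 min.
Solving the cascade with C₁(0)=C₂(0)=0 gives C₂(t) = C_in[1 − (τ₁ e^(−t/τ₁) − τ₂ e^(−t/τ₂))/(τ₁ − τ₂)].
At t = 33.21: e^(−t/τ₁) = 0.210377, e^(−t/τ₂) = 0.340107.
C₂ = 4.198·[1 − (21.3041·0.210377 − 30.7929·0.340107)/(-9.48876)] = 4.198·0.368625 = 1.54749 mol/L.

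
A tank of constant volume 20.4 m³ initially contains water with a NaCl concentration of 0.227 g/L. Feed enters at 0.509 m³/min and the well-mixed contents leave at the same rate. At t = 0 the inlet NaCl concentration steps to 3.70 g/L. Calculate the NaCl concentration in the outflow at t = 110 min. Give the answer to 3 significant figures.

Accumulation = in − out for the solute gives V dC/dt = Q(C_in − C).
Rewrite as dC/dt + C/τ = C_in/τ, τ = V/Q = 40.079 min.
This is linear first-order; C(t) = C_in + (C₀ − C_in) e^(−t/τ).
C(110) = 3.70 + (0.227 − 3.70)·e^(−110/40.079) = 3.70 + (-3.4730)·0.064274 = 3.4768 g/L.

3.48 g/L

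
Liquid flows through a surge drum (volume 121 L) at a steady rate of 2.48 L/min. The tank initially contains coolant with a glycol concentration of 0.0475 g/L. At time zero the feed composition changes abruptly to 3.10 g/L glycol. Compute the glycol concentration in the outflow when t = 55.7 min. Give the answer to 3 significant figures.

2.13 g/L

Species balance on the tank: V dC/dt = Q(C_in − C).
Rewrite as dC/dt + C/τ = C_in/τ, τ = V/Q = 48.790 min.
Solution: C(t) = C_in + (C₀ − C_in) e^(−t/τ).
C(55.7) = 3.10 + (0.0475 − 3.10)·e^(−55.7/48.790) = 3.10 + (-3.0525)·0.31930 = 2.1253 g/L.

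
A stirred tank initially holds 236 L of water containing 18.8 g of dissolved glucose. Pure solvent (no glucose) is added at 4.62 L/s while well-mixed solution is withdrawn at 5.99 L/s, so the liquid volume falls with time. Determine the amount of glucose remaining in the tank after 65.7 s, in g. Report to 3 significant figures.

2.30 g

Let m(t) be the amount of glucose. Volume: V(t) = V₀ + (Q_in − Q_out) t = 236 − 1.3700 t; V(65.7) = 145.99 L.
Solute balance: dm/dt = 0 − Q_out C = −Q_out m/V(t).
dm/m = −Q_out dt/(V₀ − 1.3700 t); integrating gives ln(m/m₀) = −(Q_out/(Q_in−Q_out)) ln(V/V₀).
m = m₀ (V₀/V)^(Q_out/(Q_in−Q_out)) = 18.8 × (236/145.99)^(-4.3723) = 2.3023 g.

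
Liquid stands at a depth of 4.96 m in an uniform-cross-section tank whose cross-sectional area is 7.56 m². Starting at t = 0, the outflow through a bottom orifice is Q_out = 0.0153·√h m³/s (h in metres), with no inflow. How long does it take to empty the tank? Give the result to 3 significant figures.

2200 s

A dh/dt = −Q_out = −0.0153 √h.
Separate and integrate: 2(√h − √h₀) = −(0.0153/A) t.
Tank is empty when √h = 0: t_empty = 2A√h₀/0.0153.
t_empty = 2·7.56·√4.96/0.0153 = 15.120·2.2271/0.0153 = 2200.9 s.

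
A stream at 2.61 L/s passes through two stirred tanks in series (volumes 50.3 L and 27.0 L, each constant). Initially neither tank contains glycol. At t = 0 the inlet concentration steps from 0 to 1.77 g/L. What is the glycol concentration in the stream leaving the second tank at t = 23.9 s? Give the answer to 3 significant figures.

0.868 g/L

Species balance on tank i: dCᵢ/dt = (Cᵢ₋₁ − Cᵢ)/τᵢ with τᵢ = Vᵢ/Q.
τ₁ = 50.3/2.61 = 19.272 s; τ₂ = 27.0/2.61 = 10.345 s.
Solving the cascade with C₁(0)=C₂(0)=0 gives C₂(t) = C_in[1 − (τ₁ e^(−t/τ₁) − τ₂ e^(−t/τ₂))/(τ₁ − τ₂)].
At t = 23.9: e^(−t/τ₁) = 0.28934, e^(−t/τ₂) = 0.099228.
C₂ = 1.77·[1 − (19.272·0.28934 − 10.345·0.099228)/(8.9272)] = 1.77·0.49035 = 0.86792 g/L.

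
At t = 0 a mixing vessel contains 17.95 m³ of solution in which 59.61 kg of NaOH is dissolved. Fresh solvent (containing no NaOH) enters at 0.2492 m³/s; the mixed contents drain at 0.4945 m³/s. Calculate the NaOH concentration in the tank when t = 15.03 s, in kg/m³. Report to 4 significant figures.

Let m(t) be the amount of NaOH. Volume: V(t) = V₀ + (Q_in − Q_out) t = 17.95 − 0.245300 t; V(15.03) = 14.2631 m³.
No NaOH enters, so dm/dt = −Q_out · (m/V).
dm/m = −Q_out dt/(V₀ − 0.245300 t); integrating gives ln(m/m₀) = −(Q_out/(Q_in−Q_out)) ln(V/V₀).
m = m₀ (V₀/V)^(Q_out/(Q_in−Q_out)) = 59.61 × (17.95/14.2631)^(-2.01590) = 37.5002 kg.
C = m/V = 37.5002/14.2631 = 2.62917 kg/m³.

2.629 kg/m³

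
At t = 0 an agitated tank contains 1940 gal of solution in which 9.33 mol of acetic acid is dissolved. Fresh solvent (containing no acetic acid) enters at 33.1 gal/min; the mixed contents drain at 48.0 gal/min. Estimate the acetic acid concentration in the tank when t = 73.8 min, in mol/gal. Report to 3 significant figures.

0.000750 mol/gal

Total volume: dV/dt = Q_in − Q_out = -14.900 gal/min, so V(t) = 1940 − 14.900 t and V(73.8) = 840.38 gal.
Solute balance: dm/dt = 0 − Q_out C = −Q_out m/V(t).
dm/m = −Q_out dt/(V₀ − 14.900 t); integrating gives ln(m/m₀) = −(Q_out/(Q_in−Q_out)) ln(V/V₀).
m = m₀ (V₀/V)^(Q_out/(Q_in−Q_out)) = 9.33 × (1940/840.38)^(-3.2215) = 0.63014 mol.
C = m/V = 0.63014/840.38 = 0.00074982 mol/gal.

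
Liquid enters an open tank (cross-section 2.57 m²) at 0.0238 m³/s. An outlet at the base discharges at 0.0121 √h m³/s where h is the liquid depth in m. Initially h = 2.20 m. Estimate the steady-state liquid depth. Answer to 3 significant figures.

Volume balance on the tank: A dh/dt = Q_in − 0.0121 √h. At steady state dh/dt = 0:
Q_in = 0.0121 √h_ss ⇒ √h_ss = 0.0238/0.0121 = 1.9669.
h_ss = 1.9669² = 3.8689 m. (Since h₀ = 2.20 m < h_ss, the level will rise toward this value.)

3.87 m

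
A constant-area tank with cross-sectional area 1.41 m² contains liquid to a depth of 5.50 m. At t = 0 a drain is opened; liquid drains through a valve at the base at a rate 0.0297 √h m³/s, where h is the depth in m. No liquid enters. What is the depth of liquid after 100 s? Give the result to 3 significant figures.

1.67 m

Volume balance on the tank: A dh/dt = −0.0297 √h.
This is separable: 2 d(√h)/dt = −0.0297/A, so √h = √h₀ − (0.0297/(2A)) t.
√h = √5.50 − 0.0297·100/(2·1.41) = 2.3452 − 1.0532 = 1.2920.
h = 1.2920² = 1.6693 m.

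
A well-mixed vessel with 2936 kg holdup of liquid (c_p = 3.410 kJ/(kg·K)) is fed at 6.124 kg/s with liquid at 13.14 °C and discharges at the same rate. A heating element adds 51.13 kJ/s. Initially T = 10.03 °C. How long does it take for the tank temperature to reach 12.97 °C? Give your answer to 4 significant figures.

360.9 s

Energy balance: M c_p dT/dt = ṁ c_p (T_in − T) + 51.13.
τ = M/ṁ = 479.425 s; T_ss = T_in + Q̇/(ṁ c_p) = 15.5884 °C.
T(t) = T_ss + (T₀ − T_ss) e^(−t/τ). Set T = 12.97:
e^(−t/τ) = (12.97 − 15.5884)/(10.03 − 15.5884) = 0.471073
t = −479.425 · ln(0.471073) = 360.884 s.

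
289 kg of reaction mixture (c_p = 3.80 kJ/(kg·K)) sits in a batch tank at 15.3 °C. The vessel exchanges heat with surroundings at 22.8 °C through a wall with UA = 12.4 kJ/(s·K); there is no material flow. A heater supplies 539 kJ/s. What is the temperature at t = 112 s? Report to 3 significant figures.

Energy balance: M c_p dT/dt = −UA(T − T_amb) + Q̇.
dT/dt = (T_ss − T)/τ with T_ss = T_amb + Q̇/UA = 22.8 + 539/12.4 = 66.268 °C, τ = M c_p/UA = 289·3.80/12.4 = 88.565 s.
Solution: T(t) = T_ss + (T₀ − T_ss) e^(−t/τ).
T(112) = 66.268 + (-50.968)·0.28235 = 51.877 °C.

51.9 °C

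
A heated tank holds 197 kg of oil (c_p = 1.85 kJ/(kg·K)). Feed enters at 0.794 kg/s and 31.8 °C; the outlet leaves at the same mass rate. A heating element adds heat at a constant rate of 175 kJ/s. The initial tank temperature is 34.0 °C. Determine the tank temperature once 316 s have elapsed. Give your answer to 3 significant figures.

118 °C

M c_p dT/dt = ṁ c_p (T_in − T) + Q̇.
τ = M/ṁ = 248.11 s; T_ss = T_in + Q̇/(ṁ c_p) = 31.8 + 175/(0.794·1.85) = 150.94 °C.
Integrating: T(t) = T_ss + (T₀ − T_ss) e^(−t/τ).
T(316) = 150.94 + (-116.94)·e^(−316/248.11) = 150.94 + (-116.94)·0.27982 = 118.22 °C.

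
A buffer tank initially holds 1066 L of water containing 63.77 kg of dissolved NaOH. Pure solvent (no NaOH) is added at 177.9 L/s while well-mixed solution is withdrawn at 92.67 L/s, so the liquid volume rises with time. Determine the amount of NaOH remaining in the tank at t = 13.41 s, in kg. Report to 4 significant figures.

Let m(t) be the amount of NaOH. Volume: V(t) = V₀ + (Q_in − Q_out) t = 1066 + 85.2300 t; V(13.41) = 2208.93 L.
No NaOH enters, so dm/dt = −Q_out · (m/V).
dm/m = −Q_out dt/(V₀ + 85.2300 t); integrating gives ln(m/m₀) = −(Q_out/(Q_in−Q_out)) ln(V/V₀).
m = m₀ (V₀/V)^(Q_out/(Q_in−Q_out)) = 63.77 × (1066/2208.93)^(1.08729) = 28.8781 kg.

28.88 kg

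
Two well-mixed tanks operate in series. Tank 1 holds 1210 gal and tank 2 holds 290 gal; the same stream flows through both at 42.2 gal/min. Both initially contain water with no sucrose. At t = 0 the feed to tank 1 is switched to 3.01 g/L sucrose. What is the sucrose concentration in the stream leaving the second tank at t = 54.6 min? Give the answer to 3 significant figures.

2.42 g/L

Time constants: τᵢ = Vᵢ/Q for each well-mixed tank.
τ₁ = 1210/42.2 = 28.673 min; τ₂ = 290/42.2 = 6.8720 min.
Solving the cascade with C₁(0)=C₂(0)=0 gives C₂(t) = C_in[1 − (τ₁ e^(−t/τ₁) − τ₂ e^(−t/τ₂))/(τ₁ − τ₂)].
At t = 54.6: e^(−t/τ₁) = 0.14894, e^(−t/τ₂) = 0.00035434.
C₂ = 3.01·[1 − (28.673·0.14894 − 6.8720·0.00035434)/(21.801)] = 3.01·0.80423 = 2.4207 g/L.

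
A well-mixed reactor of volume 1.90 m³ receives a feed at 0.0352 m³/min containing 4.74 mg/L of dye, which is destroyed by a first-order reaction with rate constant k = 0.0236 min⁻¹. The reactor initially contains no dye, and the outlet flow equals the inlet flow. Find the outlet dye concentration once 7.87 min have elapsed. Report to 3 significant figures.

0.588 mg/L

Accumulation = in − out − consumed: V dC/dt = Q C_in − Q C − k V C.
This is linear with rate a = Q/V + k = 0.042126 min⁻¹.
C_ss = Q C_in/(Q + kV) = 2.0846 mg/L; C(t) = C_ss + (C₀ − C_ss) e^(−a t).
C(7.87) = 2.0846 + (-2.0846)·e^(−0.042126·7.87) = 2.0846 + (-2.0846)·0.71782 = 0.58822 mg/L.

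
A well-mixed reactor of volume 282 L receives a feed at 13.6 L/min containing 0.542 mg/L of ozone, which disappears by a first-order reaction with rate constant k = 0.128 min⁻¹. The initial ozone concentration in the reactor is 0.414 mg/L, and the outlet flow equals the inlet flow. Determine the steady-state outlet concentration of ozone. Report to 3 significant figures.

0.148 mg/L

Species balance: V dC/dt = Q C_in − Q C − k V C.
Steady state (dC/dt = 0): C_ss = Q C_in/(Q + kV) = C_in/(1 + kV/Q).
C_ss = 13.6·0.542/(13.6 + 0.128·282) = 7.3712/49.696 = 0.14833 mg/L.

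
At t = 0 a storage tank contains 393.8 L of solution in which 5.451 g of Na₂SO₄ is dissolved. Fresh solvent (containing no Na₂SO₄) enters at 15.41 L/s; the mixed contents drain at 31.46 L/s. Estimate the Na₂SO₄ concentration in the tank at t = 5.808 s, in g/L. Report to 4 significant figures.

0.01068 g/L

Let m(t) be the amount of Na₂SO₄. Volume: V(t) = V₀ + (Q_in − Q_out) t = 393.8 − 16.0500 t; V(5.808) = 300.582 L.
Solute balance: dm/dt = 0 − Q_out C = −Q_out m/V(t).
Separate: dm/m = −Q_out dt/V(t) ⇒ ln(m/m₀) = −(Q_out/(Q_in−Q_out)) ln(V/V₀).
m = m₀ (V₀/V)^(Q_out/(Q_in−Q_out)) = 5.451 × (393.8/300.582)^(-1.96012) = 3.21017 g.
C = m/V = 3.21017/300.582 = 0.0106798 g/L.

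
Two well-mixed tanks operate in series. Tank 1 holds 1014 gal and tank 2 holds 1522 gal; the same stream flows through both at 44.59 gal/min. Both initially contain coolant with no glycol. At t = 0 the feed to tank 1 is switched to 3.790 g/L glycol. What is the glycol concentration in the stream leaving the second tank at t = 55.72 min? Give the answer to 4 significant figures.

2.223 g/L

Each tank obeys Vᵢ dCᵢ/dt = Q(Cᵢ₋₁ − Cᵢ), so τᵢ = Vᵢ/Q.
τ₁ = 1014/44.59 = 22.7405 min; τ₂ = 1522/44.59 = 34.1332 min.
Tank 1: C₁ = C_in(1 − e^(−t/τ₁)). Tank 2 (τ₁ ≠ τ₂): C₂ = C_in[1 − (τ₁ e^(−t/τ₁) − τ₂ e^(−t/τ₂))/(τ₁ − τ₂)].
At t = 55.72: e^(−t/τ₁) = 0.0862719, e^(−t/τ₂) = 0.195455.
C₂ = 3.790·[1 − (22.7405·0.0862719 − 34.1332·0.195455)/(-11.3927)] = 3.790·0.586610 = 2.22325 g/L.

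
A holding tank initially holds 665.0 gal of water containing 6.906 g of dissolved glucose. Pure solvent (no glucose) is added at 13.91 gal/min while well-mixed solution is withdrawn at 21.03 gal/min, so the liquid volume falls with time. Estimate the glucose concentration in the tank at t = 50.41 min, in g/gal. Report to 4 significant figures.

Let m(t) be the amount of glucose. Volume: V(t) = V₀ + (Q_in − Q_out) t = 665.0 − 7.12000 t; V(50.41) = 306.081 gal.
Species balance (pure solvent in): dm/dt = −Q_out · m/V(t).
dm/m = −Q_out dt/(V₀ − 7.12000 t); integrating gives ln(m/m₀) = −(Q_out/(Q_in−Q_out)) ln(V/V₀).
m = m₀ (V₀/V)^(Q_out/(Q_in−Q_out)) = 6.906 × (665.0/306.081)^(-2.95365) = 0.698053 g.
C = m/V = 0.698053/306.081 = 0.00228062 g/gal.

0.002281 g/gal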